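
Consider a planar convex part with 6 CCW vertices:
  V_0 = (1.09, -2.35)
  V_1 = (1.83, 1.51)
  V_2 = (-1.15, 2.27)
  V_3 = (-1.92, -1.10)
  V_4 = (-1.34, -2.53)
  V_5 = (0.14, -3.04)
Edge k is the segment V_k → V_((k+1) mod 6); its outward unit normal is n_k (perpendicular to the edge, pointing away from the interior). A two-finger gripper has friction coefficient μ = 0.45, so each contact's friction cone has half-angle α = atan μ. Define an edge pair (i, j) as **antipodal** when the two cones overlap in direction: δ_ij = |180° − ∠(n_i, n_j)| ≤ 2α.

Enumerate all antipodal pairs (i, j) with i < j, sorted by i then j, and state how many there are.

α = atan 0.45 = 24.23°;  2α = 48.46°
n_0 = (+0.9821, -0.1883)
n_1 = (+0.2471, +0.9690)
n_2 = (-0.9749, +0.2227)
n_3 = (-0.9267, -0.3759)
n_4 = (-0.3258, -0.9454)
n_5 = (+0.5877, -0.8091)
  (0,1): δ = 93.45°  ·
  (0,2): δ = 2.02°  ✓
  (0,3): δ = 32.93°  ✓
  (0,4): δ = 81.84°  ·
  (0,5): δ = 136.84°  ·
  (1,2): δ = 88.56°  ·
  (1,3): δ = 53.62°  ·
  (1,4): δ = 4.71°  ✓
  (1,5): δ = 50.30°  ·
  (2,3): δ = 145.05°  ·
  (2,4): δ = 96.14°  ·
  (2,5): δ = 41.14°  ✓
  (3,4): δ = 131.09°  ·
  (3,5): δ = 76.09°  ·
  (4,5): δ = 124.99°  ·
antipodal pairs: 4

count = 4; pairs: (0,2), (0,3), (1,4), (2,5)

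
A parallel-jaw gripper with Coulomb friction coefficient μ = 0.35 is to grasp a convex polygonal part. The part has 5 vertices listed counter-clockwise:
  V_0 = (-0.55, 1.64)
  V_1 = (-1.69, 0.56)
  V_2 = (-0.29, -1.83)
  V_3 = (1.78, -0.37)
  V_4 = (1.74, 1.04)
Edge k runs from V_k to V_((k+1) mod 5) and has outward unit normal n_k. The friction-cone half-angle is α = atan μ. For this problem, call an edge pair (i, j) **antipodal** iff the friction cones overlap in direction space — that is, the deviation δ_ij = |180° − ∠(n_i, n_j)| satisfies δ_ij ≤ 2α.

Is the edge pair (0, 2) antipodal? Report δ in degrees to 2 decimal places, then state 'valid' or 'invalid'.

α = atan 0.35 = 19.29°;  2α = 38.58°
edge 0: e_0 = (-1.14, -1.08);  n_0 = (-0.6877, +0.7260)
edge 2: e_2 = (+2.07, +1.46);  n_2 = (+0.5764, -0.8172)
∠(n_0, n_2) = 171.74°
δ = |180° − 171.74°| = 8.26°
8.26° ≤ 2α = 38.58°  →  valid

δ = 8.26°, valid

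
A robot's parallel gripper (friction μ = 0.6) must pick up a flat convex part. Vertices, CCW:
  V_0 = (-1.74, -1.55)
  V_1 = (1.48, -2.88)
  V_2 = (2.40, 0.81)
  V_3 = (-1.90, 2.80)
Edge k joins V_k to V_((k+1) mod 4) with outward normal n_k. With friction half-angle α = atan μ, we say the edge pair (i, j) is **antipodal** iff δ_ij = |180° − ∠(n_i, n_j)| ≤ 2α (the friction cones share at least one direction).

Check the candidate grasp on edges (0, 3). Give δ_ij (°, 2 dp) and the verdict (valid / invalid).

α = atan 0.6 = 30.96°;  2α = 61.93°
edge 0: e_0 = (+3.22, -1.33);  n_0 = (-0.3818, -0.9243)
edge 3: e_3 = (+0.16, -4.35);  n_3 = (-0.9993, -0.0368)
∠(n_0, n_3) = 65.45°
δ = |180° − 65.45°| = 114.55°
114.55° > 2α = 61.93°  →  invalid

δ = 114.55°, invalid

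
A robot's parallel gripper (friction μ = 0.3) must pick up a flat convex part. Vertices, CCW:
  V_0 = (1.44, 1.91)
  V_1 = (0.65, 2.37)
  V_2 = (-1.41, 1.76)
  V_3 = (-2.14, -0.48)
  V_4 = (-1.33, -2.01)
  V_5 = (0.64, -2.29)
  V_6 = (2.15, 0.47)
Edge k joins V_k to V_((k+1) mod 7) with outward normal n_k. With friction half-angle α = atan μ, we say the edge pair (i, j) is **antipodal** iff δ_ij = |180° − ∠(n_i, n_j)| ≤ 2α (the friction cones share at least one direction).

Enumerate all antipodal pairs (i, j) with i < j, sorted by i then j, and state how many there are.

count = 5; pairs: (0,3), (0,4), (1,4), (2,5), (3,6)

α = atan 0.3 = 16.70°;  2α = 33.40°
n_0 = (+0.5032, +0.8642)
n_1 = (-0.2839, +0.9588)
n_2 = (-0.9508, +0.3099)
n_3 = (-0.8838, -0.4679)
n_4 = (-0.1407, -0.9900)
n_5 = (+0.8773, -0.4800)
n_6 = (+0.8969, +0.4422)
  (0,1): δ = 133.29°  ·
  (0,2): δ = 77.84°  ·
  (0,3): δ = 31.89°  ✓
  (0,4): δ = 22.12°  ✓
  (0,5): δ = 91.53°  ·
  (0,6): δ = 146.46°  ·
  (1,2): δ = 124.55°  ·
  (1,3): δ = 78.60°  ·
  (1,4): δ = 24.58°  ✓
  (1,5): δ = 44.82°  ·
  (1,6): δ = 99.75°  ·
  (2,3): δ = 134.05°  ·
  (2,4): δ = 80.04°  ·
  (2,5): δ = 10.63°  ✓
  (2,6): δ = 44.30°  ·
  (3,4): δ = 125.99°  ·
  (3,5): δ = 56.58°  ·
  (3,6): δ = 1.65°  ✓
  (4,5): δ = 110.59°  ·
  (4,6): δ = 55.66°  ·
  (5,6): δ = 125.07°  ·
antipodal pairs: 5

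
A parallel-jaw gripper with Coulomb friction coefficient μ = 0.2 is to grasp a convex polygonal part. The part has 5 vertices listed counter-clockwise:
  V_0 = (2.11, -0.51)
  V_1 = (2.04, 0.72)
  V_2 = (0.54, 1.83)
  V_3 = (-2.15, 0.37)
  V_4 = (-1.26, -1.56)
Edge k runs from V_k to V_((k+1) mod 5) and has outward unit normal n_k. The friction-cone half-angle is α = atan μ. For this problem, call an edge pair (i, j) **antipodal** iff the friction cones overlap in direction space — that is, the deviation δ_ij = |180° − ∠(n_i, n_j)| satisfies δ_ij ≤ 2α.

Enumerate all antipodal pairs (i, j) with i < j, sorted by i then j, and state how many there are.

count = 2; pairs: (0,3), (2,4)

α = atan 0.2 = 11.31°;  2α = 22.62°
n_0 = (+0.9984, +0.0568)
n_1 = (+0.5948, +0.8038)
n_2 = (-0.4770, +0.8789)
n_3 = (-0.9081, -0.4188)
n_4 = (+0.2975, -0.9547)
  (0,1): δ = 129.76°  ·
  (0,2): δ = 64.77°  ·
  (0,3): δ = 21.50°  ✓
  (0,4): δ = 104.05°  ·
  (1,2): δ = 115.01°  ·
  (1,3): δ = 28.74°  ·
  (1,4): δ = 53.81°  ·
  (2,3): δ = 93.73°  ·
  (2,4): δ = 11.19°  ✓
  (3,4): δ = 97.45°  ·
antipodal pairs: 2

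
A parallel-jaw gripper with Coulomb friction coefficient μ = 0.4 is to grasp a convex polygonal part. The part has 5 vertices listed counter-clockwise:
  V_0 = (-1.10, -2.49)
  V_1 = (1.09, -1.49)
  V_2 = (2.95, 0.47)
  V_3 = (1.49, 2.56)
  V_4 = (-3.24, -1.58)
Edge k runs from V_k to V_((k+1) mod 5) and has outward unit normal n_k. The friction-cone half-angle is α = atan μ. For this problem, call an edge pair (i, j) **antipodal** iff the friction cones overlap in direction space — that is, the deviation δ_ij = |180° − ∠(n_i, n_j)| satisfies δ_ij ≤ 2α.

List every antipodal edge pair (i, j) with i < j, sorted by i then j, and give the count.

α = atan 0.4 = 21.80°;  2α = 43.60°
n_0 = (+0.4154, -0.9097)
n_1 = (+0.7254, -0.6884)
n_2 = (+0.8198, +0.5727)
n_3 = (-0.6586, +0.7525)
n_4 = (-0.3913, -0.9203)
  (0,1): δ = 158.04°  ·
  (0,2): δ = 79.61°  ·
  (0,3): δ = 16.65°  ✓
  (0,4): δ = 132.42°  ·
  (1,2): δ = 101.56°  ·
  (1,3): δ = 5.31°  ✓
  (1,4): δ = 110.46°  ·
  (2,3): δ = 83.74°  ·
  (2,4): δ = 32.03°  ✓
  (3,4): δ = 64.23°  ·
antipodal pairs: 3

count = 3; pairs: (0,3), (1,3), (2,4)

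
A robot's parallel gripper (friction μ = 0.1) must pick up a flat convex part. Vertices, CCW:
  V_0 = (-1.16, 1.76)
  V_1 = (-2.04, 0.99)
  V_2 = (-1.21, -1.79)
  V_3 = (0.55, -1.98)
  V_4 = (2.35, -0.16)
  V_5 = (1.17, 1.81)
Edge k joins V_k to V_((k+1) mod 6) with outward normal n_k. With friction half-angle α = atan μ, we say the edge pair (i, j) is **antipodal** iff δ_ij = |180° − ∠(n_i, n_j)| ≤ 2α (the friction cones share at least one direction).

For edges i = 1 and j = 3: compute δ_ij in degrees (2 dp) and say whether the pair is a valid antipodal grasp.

α = atan 0.1 = 5.71°;  2α = 11.42°
edge 1: e_1 = (+0.83, -2.78);  n_1 = (-0.9582, -0.2861)
edge 3: e_3 = (+1.80, +1.82);  n_3 = (+0.7110, -0.7032)
∠(n_1, n_3) = 118.69°
δ = |180° − 118.69°| = 61.31°
61.31° > 2α = 11.42°  →  invalid

δ = 61.31°, invalid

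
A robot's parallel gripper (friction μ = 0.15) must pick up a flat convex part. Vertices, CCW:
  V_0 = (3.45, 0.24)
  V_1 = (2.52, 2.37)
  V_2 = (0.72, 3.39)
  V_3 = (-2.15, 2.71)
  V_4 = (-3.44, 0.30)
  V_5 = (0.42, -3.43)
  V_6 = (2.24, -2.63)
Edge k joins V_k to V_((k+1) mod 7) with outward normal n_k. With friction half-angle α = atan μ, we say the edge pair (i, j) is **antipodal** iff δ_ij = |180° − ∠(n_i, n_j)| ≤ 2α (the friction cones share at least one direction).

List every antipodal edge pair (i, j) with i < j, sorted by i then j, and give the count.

α = atan 0.15 = 8.53°;  2α = 17.06°
n_0 = (+0.9165, +0.4001)
n_1 = (+0.4930, +0.8700)
n_2 = (-0.2306, +0.9731)
n_3 = (-0.8816, +0.4719)
n_4 = (-0.6949, -0.7191)
n_5 = (+0.4024, -0.9155)
n_6 = (+0.9215, -0.3885)
  (0,1): δ = 143.13°  ·
  (0,2): δ = 100.26°  ·
  (0,3): δ = 51.75°  ·
  (0,4): δ = 22.39°  ·
  (0,5): δ = 90.14°  ·
  (0,6): δ = 133.55°  ·
  (1,2): δ = 137.13°  ·
  (1,3): δ = 88.62°  ·
  (1,4): δ = 14.48°  ✓
  (1,5): δ = 53.27°  ·
  (1,6): δ = 96.68°  ·
  (2,3): δ = 131.49°  ·
  (2,4): δ = 57.35°  ·
  (2,5): δ = 10.40°  ✓
  (2,6): δ = 53.81°  ·
  (3,4): δ = 105.86°  ·
  (3,5): δ = 38.11°  ·
  (3,6): δ = 5.30°  ✓
  (4,5): δ = 112.25°  ·
  (4,6): δ = 68.84°  ·
  (5,6): δ = 136.59°  ·
antipodal pairs: 3

count = 3; pairs: (1,4), (2,5), (3,6)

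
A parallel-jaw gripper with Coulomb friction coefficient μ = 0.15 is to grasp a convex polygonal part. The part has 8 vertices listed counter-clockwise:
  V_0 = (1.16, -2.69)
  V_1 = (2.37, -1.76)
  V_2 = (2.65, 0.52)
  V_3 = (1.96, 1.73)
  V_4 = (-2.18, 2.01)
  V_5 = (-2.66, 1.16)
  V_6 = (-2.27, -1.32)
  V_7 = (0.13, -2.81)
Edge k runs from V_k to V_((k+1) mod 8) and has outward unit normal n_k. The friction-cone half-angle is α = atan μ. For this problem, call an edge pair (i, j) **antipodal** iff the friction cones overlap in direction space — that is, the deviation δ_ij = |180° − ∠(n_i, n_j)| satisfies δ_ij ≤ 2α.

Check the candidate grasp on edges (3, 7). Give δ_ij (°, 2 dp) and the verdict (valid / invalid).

δ = 10.51°, valid

α = atan 0.15 = 8.53°;  2α = 17.06°
edge 3: e_3 = (-4.14, +0.28);  n_3 = (+0.0675, +0.9977)
edge 7: e_7 = (+1.03, +0.12);  n_7 = (+0.1157, -0.9933)
∠(n_3, n_7) = 169.49°
δ = |180° − 169.49°| = 10.51°
10.51° ≤ 2α = 17.06°  →  valid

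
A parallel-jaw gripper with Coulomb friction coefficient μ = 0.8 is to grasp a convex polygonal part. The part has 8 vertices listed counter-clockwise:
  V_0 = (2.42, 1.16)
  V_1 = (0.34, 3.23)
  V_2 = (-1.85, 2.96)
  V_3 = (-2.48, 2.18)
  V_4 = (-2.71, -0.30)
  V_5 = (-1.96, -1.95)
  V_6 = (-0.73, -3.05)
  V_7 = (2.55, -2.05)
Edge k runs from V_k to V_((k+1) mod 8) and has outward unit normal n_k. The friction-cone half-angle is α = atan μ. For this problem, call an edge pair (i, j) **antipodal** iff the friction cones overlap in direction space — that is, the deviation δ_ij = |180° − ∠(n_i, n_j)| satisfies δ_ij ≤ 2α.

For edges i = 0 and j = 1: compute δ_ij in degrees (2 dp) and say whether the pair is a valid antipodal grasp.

δ = 128.11°, invalid

α = atan 0.8 = 38.66°;  2α = 77.32°
edge 0: e_0 = (-2.08, +2.07);  n_0 = (+0.7054, +0.7088)
edge 1: e_1 = (-2.19, -0.27);  n_1 = (-0.1224, +0.9925)
∠(n_0, n_1) = 51.89°
δ = |180° − 51.89°| = 128.11°
128.11° > 2α = 77.32°  →  invalid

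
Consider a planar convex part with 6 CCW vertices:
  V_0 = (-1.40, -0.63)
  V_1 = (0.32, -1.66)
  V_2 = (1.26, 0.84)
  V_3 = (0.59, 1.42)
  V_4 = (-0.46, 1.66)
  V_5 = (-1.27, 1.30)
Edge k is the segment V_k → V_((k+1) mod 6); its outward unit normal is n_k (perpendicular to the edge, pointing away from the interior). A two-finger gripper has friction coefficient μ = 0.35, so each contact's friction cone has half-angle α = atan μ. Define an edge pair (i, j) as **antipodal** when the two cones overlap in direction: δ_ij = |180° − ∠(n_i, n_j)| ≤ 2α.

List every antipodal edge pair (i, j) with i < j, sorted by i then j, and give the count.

count = 3; pairs: (0,2), (0,3), (1,5)

α = atan 0.35 = 19.29°;  2α = 38.58°
n_0 = (-0.5138, -0.8579)
n_1 = (+0.9360, -0.3519)
n_2 = (+0.6545, +0.7561)
n_3 = (+0.2228, +0.9749)
n_4 = (-0.4061, +0.9138)
n_5 = (-0.9977, +0.0672)
  (0,1): δ = 79.69°  ·
  (0,2): δ = 9.97°  ✓
  (0,3): δ = 18.04°  ✓
  (0,4): δ = 54.88°  ·
  (0,5): δ = 117.06°  ·
  (1,2): δ = 110.28°  ·
  (1,3): δ = 82.27°  ·
  (1,4): δ = 45.43°  ·
  (1,5): δ = 16.75°  ✓
  (2,3): δ = 151.99°  ·
  (2,4): δ = 115.16°  ·
  (2,5): δ = 52.97°  ·
  (3,4): δ = 143.16°  ·
  (3,5): δ = 80.98°  ·
  (4,5): δ = 117.82°  ·
antipodal pairs: 3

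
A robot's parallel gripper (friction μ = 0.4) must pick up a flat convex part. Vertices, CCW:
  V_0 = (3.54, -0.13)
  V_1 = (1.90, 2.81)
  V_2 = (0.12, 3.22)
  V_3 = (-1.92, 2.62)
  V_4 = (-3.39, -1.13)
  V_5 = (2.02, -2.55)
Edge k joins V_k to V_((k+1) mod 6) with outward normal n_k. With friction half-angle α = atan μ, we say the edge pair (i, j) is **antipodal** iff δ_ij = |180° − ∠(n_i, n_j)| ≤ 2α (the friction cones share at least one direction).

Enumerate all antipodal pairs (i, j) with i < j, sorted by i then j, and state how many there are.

count = 4; pairs: (1,4), (2,4), (2,5), (3,5)

α = atan 0.4 = 21.80°;  2α = 43.60°
n_0 = (+0.8733, +0.4872)
n_1 = (+0.2245, +0.9745)
n_2 = (-0.2822, +0.9594)
n_3 = (-0.9310, +0.3650)
n_4 = (-0.2539, -0.9672)
n_5 = (+0.8468, -0.5319)
  (0,1): δ = 132.12°  ·
  (0,2): δ = 102.76°  ·
  (0,3): δ = 50.56°  ·
  (0,4): δ = 46.14°  ·
  (0,5): δ = 118.71°  ·
  (1,2): δ = 150.64°  ·
  (1,3): δ = 98.43°  ·
  (1,4): δ = 1.74°  ✓
  (1,5): δ = 70.84°  ·
  (2,3): δ = 127.79°  ·
  (2,4): δ = 31.10°  ✓
  (2,5): δ = 41.48°  ✓
  (3,4): δ = 83.30°  ·
  (3,5): δ = 10.73°  ✓
  (4,5): δ = 107.43°  ·
antipodal pairs: 4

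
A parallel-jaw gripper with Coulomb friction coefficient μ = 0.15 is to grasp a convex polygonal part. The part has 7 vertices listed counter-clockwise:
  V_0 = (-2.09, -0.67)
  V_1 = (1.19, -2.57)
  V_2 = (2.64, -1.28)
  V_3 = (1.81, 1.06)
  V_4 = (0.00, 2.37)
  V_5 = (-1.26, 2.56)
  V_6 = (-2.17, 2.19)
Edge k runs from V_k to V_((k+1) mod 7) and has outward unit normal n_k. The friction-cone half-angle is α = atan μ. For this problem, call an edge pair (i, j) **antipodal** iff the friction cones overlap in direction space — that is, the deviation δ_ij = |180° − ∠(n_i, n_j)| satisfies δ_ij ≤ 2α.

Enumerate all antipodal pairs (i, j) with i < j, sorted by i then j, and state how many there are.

count = 1; pairs: (0,3)

α = atan 0.15 = 8.53°;  2α = 17.06°
n_0 = (-0.5012, -0.8653)
n_1 = (+0.6647, -0.7471)
n_2 = (+0.9425, +0.3343)
n_3 = (+0.5863, +0.8101)
n_4 = (+0.1491, +0.9888)
n_5 = (-0.3767, +0.9264)
n_6 = (-0.9996, -0.0280)
  (0,1): δ = 108.26°  ·
  (0,2): δ = 40.39°  ·
  (0,3): δ = 5.81°  ✓
  (0,4): δ = 21.51°  ·
  (0,5): δ = 52.21°  ·
  (0,6): δ = 121.68°  ·
  (1,2): δ = 112.13°  ·
  (1,3): δ = 77.55°  ·
  (1,4): δ = 50.23°  ·
  (1,5): δ = 19.53°  ·
  (1,6): δ = 49.94°  ·
  (2,3): δ = 145.43°  ·
  (2,4): δ = 118.10°  ·
  (2,5): δ = 87.40°  ·
  (2,6): δ = 17.93°  ·
  (3,4): δ = 152.68°  ·
  (3,5): δ = 121.98°  ·
  (3,6): δ = 52.50°  ·
  (4,5): δ = 149.30°  ·
  (4,6): δ = 79.82°  ·
  (5,6): δ = 110.52°  ·
antipodal pairs: 1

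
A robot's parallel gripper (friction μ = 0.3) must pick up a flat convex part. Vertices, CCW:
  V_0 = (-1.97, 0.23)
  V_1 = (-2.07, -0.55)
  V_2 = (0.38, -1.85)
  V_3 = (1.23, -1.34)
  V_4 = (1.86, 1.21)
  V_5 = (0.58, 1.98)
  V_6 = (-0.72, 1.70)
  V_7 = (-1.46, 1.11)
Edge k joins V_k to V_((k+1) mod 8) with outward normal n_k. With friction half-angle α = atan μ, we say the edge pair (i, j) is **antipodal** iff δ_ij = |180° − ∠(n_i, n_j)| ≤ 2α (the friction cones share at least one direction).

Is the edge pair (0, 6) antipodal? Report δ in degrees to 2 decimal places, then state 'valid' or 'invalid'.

δ = 135.87°, invalid

α = atan 0.3 = 16.70°;  2α = 33.40°
edge 0: e_0 = (-0.10, -0.78);  n_0 = (-0.9919, +0.1272)
edge 6: e_6 = (-0.74, -0.59);  n_6 = (-0.6234, +0.7819)
∠(n_0, n_6) = 44.13°
δ = |180° − 44.13°| = 135.87°
135.87° > 2α = 33.40°  →  invalid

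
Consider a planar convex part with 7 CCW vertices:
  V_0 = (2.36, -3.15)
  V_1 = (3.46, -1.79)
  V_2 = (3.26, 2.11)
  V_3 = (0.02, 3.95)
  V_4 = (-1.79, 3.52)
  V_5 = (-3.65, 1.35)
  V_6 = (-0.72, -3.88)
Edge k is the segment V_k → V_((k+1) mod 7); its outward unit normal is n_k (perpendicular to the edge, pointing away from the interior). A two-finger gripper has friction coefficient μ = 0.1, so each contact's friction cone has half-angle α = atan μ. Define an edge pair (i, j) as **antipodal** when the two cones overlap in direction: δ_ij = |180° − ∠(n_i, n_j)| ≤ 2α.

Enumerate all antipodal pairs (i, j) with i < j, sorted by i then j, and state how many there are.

α = atan 0.1 = 5.71°;  2α = 11.42°
n_0 = (+0.7775, -0.6289)
n_1 = (+0.9987, +0.0512)
n_2 = (+0.4938, +0.8696)
n_3 = (-0.2311, +0.9729)
n_4 = (-0.7593, +0.6508)
n_5 = (-0.8724, -0.4888)
n_6 = (+0.2306, -0.9730)
  (0,1): δ = 138.10°  ·
  (0,2): δ = 80.63°  ·
  (0,3): δ = 37.67°  ·
  (0,4): δ = 1.63°  ✓
  (0,5): δ = 68.23°  ·
  (0,6): δ = 142.30°  ·
  (1,2): δ = 122.53°  ·
  (1,3): δ = 79.57°  ·
  (1,4): δ = 43.54°  ·
  (1,5): δ = 26.32°  ·
  (1,6): δ = 100.40°  ·
  (2,3): δ = 137.04°  ·
  (2,4): δ = 101.01°  ·
  (2,5): δ = 31.15°  ·
  (2,6): δ = 42.93°  ·
  (3,4): δ = 143.97°  ·
  (3,5): δ = 74.11°  ·
  (3,6): δ = 0.03°  ✓
  (4,5): δ = 110.14°  ·
  (4,6): δ = 36.06°  ·
  (5,6): δ = 105.93°  ·
antipodal pairs: 2

count = 2; pairs: (0,4), (3,6)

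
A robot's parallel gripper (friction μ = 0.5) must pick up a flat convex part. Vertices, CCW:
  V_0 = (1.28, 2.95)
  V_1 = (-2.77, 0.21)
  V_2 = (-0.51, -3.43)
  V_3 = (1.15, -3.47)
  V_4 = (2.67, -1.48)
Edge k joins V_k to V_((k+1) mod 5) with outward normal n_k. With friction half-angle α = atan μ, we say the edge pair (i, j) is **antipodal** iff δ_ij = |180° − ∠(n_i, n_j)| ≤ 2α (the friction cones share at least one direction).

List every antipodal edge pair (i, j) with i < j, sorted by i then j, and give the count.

α = atan 0.5 = 26.57°;  2α = 53.13°
n_0 = (-0.5604, +0.8283)
n_1 = (-0.8496, -0.5275)
n_2 = (-0.0241, -0.9997)
n_3 = (+0.7947, -0.6070)
n_4 = (+0.9541, +0.2994)
  (0,1): δ = 92.24°  ·
  (0,2): δ = 35.46°  ✓
  (0,3): δ = 18.55°  ✓
  (0,4): δ = 73.34°  ·
  (1,2): δ = 123.22°  ·
  (1,3): δ = 69.21°  ·
  (1,4): δ = 14.42°  ✓
  (2,3): δ = 125.99°  ·
  (2,4): δ = 71.20°  ·
  (3,4): δ = 125.21°  ·
antipodal pairs: 3

count = 3; pairs: (0,2), (0,3), (1,4)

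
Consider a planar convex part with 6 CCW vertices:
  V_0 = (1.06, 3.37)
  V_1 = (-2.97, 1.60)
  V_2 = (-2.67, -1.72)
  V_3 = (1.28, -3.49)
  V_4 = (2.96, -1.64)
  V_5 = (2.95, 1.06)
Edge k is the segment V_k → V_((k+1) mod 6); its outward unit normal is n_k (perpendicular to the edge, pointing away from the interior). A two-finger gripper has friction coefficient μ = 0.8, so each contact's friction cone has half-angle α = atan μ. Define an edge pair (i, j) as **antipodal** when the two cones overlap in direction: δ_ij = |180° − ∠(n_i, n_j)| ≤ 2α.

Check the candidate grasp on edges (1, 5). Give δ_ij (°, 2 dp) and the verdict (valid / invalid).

α = atan 0.8 = 38.66°;  2α = 77.32°
edge 1: e_1 = (+0.30, -3.32);  n_1 = (-0.9959, -0.0900)
edge 5: e_5 = (-1.89, +2.31);  n_5 = (+0.7740, +0.6332)
∠(n_1, n_5) = 145.87°
δ = |180° − 145.87°| = 34.13°
34.13° ≤ 2α = 77.32°  →  valid

δ = 34.13°, valid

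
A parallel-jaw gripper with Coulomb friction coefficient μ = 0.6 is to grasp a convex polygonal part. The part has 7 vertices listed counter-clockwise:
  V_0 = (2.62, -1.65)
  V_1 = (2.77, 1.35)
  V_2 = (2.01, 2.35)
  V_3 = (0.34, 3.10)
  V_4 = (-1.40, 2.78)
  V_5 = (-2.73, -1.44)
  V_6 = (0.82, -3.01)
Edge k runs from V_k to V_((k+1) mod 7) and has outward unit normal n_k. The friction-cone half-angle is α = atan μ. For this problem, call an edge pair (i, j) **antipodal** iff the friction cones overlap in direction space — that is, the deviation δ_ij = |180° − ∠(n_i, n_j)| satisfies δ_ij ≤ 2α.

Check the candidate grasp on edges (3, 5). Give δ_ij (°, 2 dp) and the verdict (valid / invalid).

α = atan 0.6 = 30.96°;  2α = 61.93°
edge 3: e_3 = (-1.74, -0.32);  n_3 = (-0.1809, +0.9835)
edge 5: e_5 = (+3.55, -1.57);  n_5 = (-0.4045, -0.9146)
∠(n_3, n_5) = 145.72°
δ = |180° − 145.72°| = 34.28°
34.28° ≤ 2α = 61.93°  →  valid

δ = 34.28°, valid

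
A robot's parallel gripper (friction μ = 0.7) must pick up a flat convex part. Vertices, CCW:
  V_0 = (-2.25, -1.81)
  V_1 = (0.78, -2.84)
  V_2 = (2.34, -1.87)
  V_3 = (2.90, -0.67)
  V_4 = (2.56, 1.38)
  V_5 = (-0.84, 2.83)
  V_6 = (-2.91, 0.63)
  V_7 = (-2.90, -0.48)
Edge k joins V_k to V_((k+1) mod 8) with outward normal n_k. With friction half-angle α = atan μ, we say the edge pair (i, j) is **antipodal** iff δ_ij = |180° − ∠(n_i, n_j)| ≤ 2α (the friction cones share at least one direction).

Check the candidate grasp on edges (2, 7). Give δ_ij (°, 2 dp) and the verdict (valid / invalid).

δ = 51.06°, valid

α = atan 0.7 = 34.99°;  2α = 69.98°
edge 2: e_2 = (+0.56, +1.20);  n_2 = (+0.9062, -0.4229)
edge 7: e_7 = (+0.65, -1.33);  n_7 = (-0.8984, -0.4391)
∠(n_2, n_7) = 128.94°
δ = |180° − 128.94°| = 51.06°
51.06° ≤ 2α = 69.98°  →  valid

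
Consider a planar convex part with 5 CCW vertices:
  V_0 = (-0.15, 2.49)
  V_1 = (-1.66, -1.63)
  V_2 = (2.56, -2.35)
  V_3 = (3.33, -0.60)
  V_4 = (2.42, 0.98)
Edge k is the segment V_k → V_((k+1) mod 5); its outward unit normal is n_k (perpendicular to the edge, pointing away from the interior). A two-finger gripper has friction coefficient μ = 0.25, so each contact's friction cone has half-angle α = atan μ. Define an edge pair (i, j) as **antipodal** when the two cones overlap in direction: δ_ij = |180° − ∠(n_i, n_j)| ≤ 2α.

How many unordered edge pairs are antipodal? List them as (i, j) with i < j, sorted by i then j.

count = 2; pairs: (0,2), (1,4)

α = atan 0.25 = 14.04°;  2α = 28.07°
n_0 = (-0.9389, +0.3441)
n_1 = (-0.1682, -0.9858)
n_2 = (+0.9153, -0.4027)
n_3 = (+0.8666, +0.4991)
n_4 = (+0.5066, +0.8622)
  (0,1): δ = 79.55°  ·
  (0,2): δ = 3.62°  ✓
  (0,3): δ = 50.07°  ·
  (0,4): δ = 79.69°  ·
  (1,2): δ = 104.07°  ·
  (1,3): δ = 50.38°  ·
  (1,4): δ = 20.75°  ✓
  (2,3): δ = 126.31°  ·
  (2,4): δ = 96.69°  ·
  (3,4): δ = 150.38°  ·
antipodal pairs: 2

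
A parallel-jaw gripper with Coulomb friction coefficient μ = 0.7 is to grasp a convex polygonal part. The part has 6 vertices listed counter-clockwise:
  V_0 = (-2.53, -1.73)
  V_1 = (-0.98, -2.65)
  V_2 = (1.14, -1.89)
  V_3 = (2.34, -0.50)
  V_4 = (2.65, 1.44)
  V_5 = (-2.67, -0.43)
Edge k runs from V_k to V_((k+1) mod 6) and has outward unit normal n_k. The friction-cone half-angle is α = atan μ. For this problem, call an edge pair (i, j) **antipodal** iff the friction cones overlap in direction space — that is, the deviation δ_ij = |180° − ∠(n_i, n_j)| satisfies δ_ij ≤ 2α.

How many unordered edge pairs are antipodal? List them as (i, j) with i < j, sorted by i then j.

count = 7; pairs: (0,3), (0,4), (1,4), (2,4), (2,5), (3,4), (3,5)

α = atan 0.7 = 34.99°;  2α = 69.98°
n_0 = (-0.5104, -0.8599)
n_1 = (+0.3375, -0.9413)
n_2 = (+0.7569, -0.6535)
n_3 = (+0.9875, -0.1578)
n_4 = (-0.3316, +0.9434)
n_5 = (-0.9943, -0.1071)
  (0,1): δ = 129.59°  ·
  (0,2): δ = 100.11°  ·
  (0,3): δ = 68.39°  ✓
  (0,4): δ = 50.06°  ✓
  (0,5): δ = 126.84°  ·
  (1,2): δ = 150.53°  ·
  (1,3): δ = 118.80°  ·
  (1,4): δ = 0.36°  ✓
  (1,5): δ = 76.42°  ·
  (2,3): δ = 148.27°  ·
  (2,4): δ = 29.83°  ✓
  (2,5): δ = 46.95°  ✓
  (3,4): δ = 61.55°  ✓
  (3,5): δ = 15.23°  ✓
  (4,5): δ = 103.22°  ·
antipodal pairs: 7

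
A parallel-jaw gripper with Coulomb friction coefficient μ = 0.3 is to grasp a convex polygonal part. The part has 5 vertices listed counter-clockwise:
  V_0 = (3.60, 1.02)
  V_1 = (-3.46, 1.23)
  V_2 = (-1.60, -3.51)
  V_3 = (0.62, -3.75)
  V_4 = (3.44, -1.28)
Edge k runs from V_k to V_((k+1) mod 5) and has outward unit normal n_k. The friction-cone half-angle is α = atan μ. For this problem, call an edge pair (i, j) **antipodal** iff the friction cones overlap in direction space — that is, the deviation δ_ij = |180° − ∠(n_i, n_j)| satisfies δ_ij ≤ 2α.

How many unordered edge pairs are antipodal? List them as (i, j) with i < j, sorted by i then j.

α = atan 0.3 = 16.70°;  2α = 33.40°
n_0 = (+0.0297, +0.9996)
n_1 = (-0.9309, -0.3653)
n_2 = (-0.1075, -0.9942)
n_3 = (+0.6589, -0.7522)
n_4 = (+0.9976, -0.0694)
  (0,1): δ = 66.87°  ·
  (0,2): δ = 4.47°  ✓
  (0,3): δ = 42.92°  ·
  (0,4): δ = 87.72°  ·
  (1,2): δ = 117.60°  ·
  (1,3): δ = 70.21°  ·
  (1,4): δ = 25.40°  ✓
  (2,3): δ = 132.62°  ·
  (2,4): δ = 87.81°  ·
  (3,4): δ = 135.19°  ·
antipodal pairs: 2

count = 2; pairs: (0,2), (1,4)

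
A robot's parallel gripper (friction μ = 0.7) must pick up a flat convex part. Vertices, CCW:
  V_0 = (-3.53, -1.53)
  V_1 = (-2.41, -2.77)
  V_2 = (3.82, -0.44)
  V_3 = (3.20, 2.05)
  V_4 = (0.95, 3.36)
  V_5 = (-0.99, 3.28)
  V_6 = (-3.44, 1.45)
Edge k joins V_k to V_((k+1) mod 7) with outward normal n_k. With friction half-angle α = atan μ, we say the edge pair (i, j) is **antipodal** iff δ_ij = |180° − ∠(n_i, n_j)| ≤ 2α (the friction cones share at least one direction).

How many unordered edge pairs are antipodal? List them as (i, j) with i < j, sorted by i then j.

α = atan 0.7 = 34.99°;  2α = 69.98°
n_0 = (-0.7421, -0.6703)
n_1 = (+0.3503, -0.9366)
n_2 = (+0.9704, +0.2416)
n_3 = (+0.5032, +0.8642)
n_4 = (-0.0412, +0.9992)
n_5 = (-0.5984, +0.8012)
n_6 = (-0.9995, +0.0302)
  (0,1): δ = 111.58°  ·
  (0,2): δ = 28.11°  ✓
  (0,3): δ = 17.70°  ✓
  (0,4): δ = 50.27°  ✓
  (0,5): δ = 84.67°  ·
  (0,6): δ = 136.18°  ·
  (1,2): δ = 96.52°  ·
  (1,3): δ = 50.71°  ✓
  (1,4): δ = 18.14°  ✓
  (1,5): δ = 16.25°  ✓
  (1,6): δ = 67.76°  ✓
  (2,3): δ = 134.19°  ·
  (2,4): δ = 101.62°  ·
  (2,5): δ = 67.22°  ✓
  (2,6): δ = 15.71°  ✓
  (3,4): δ = 147.43°  ·
  (3,5): δ = 113.03°  ·
  (3,6): δ = 61.52°  ✓
  (4,5): δ = 145.60°  ·
  (4,6): δ = 94.09°  ·
  (5,6): δ = 128.49°  ·
antipodal pairs: 10

count = 10; pairs: (0,2), (0,3), (0,4), (1,3), (1,4), (1,5), (1,6), (2,5), (2,6), (3,6)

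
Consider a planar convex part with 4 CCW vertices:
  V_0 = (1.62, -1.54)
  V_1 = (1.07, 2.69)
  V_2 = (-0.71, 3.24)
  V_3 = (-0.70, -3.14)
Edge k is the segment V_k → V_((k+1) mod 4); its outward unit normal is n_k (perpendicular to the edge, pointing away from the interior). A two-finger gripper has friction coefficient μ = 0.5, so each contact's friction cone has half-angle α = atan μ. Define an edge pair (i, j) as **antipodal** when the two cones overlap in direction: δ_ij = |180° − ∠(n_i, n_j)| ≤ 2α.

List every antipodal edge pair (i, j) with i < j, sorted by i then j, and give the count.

count = 2; pairs: (0,2), (1,3)

α = atan 0.5 = 26.57°;  2α = 53.13°
n_0 = (+0.9917, +0.1289)
n_1 = (+0.2952, +0.9554)
n_2 = (-1.0000, -0.0016)
n_3 = (+0.5677, -0.8232)
  (0,1): δ = 114.58°  ·
  (0,2): δ = 7.32°  ✓
  (0,3): δ = 117.18°  ·
  (1,2): δ = 72.74°  ·
  (1,3): δ = 51.76°  ✓
  (2,3): δ = 55.50°  ·
antipodal pairs: 2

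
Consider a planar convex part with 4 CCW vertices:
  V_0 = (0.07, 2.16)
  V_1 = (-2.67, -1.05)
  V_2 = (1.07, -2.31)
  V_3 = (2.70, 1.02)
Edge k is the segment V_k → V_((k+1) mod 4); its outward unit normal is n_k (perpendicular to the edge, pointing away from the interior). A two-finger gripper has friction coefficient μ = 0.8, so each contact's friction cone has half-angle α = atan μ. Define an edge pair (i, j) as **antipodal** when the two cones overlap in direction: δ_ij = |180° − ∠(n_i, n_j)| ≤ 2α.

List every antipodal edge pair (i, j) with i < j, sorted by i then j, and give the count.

α = atan 0.8 = 38.66°;  2α = 77.32°
n_0 = (-0.7606, +0.6492)
n_1 = (-0.3193, -0.9477)
n_2 = (+0.8982, -0.4396)
n_3 = (+0.3977, +0.9175)
  (0,1): δ = 68.14°  ✓
  (0,2): δ = 14.40°  ✓
  (0,3): δ = 107.05°  ·
  (1,2): δ = 97.46°  ·
  (1,3): δ = 4.82°  ✓
  (2,3): δ = 87.35°  ·
antipodal pairs: 3

count = 3; pairs: (0,1), (0,2), (1,3)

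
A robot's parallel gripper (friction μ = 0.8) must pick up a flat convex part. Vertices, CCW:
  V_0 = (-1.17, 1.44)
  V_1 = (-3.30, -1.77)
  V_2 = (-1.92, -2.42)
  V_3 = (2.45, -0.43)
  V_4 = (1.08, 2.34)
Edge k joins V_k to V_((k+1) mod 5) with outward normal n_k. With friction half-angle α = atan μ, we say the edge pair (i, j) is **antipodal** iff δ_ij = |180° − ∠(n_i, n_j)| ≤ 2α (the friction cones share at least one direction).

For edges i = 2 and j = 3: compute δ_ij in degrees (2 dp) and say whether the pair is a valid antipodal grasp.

α = atan 0.8 = 38.66°;  2α = 77.32°
edge 2: e_2 = (+4.37, +1.99);  n_2 = (+0.4144, -0.9101)
edge 3: e_3 = (-1.37, +2.77);  n_3 = (+0.8964, +0.4433)
∠(n_2, n_3) = 91.83°
δ = |180° − 91.83°| = 88.17°
88.17° > 2α = 77.32°  →  invalid

δ = 88.17°, invalid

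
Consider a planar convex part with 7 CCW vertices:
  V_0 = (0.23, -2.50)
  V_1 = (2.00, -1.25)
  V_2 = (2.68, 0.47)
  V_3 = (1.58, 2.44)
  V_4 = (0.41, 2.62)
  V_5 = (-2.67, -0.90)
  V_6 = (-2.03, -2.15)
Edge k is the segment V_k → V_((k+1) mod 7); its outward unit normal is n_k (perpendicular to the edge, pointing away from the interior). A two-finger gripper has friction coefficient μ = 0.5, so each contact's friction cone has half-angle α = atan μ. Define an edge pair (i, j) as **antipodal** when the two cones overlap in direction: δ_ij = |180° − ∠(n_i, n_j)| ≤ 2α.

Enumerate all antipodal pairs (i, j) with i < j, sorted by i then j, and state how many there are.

α = atan 0.5 = 26.57°;  2α = 53.13°
n_0 = (+0.5769, -0.8168)
n_1 = (+0.9300, -0.3677)
n_2 = (+0.8731, +0.4875)
n_3 = (+0.1521, +0.9884)
n_4 = (-0.7526, +0.6585)
n_5 = (-0.8901, -0.4557)
n_6 = (-0.1530, -0.9882)
  (0,1): δ = 146.80°  ·
  (0,2): δ = 96.05°  ·
  (0,3): δ = 43.98°  ✓
  (0,4): δ = 13.58°  ✓
  (0,5): δ = 81.88°  ·
  (0,6): δ = 135.97°  ·
  (1,2): δ = 129.25°  ·
  (1,3): δ = 77.17°  ·
  (1,4): δ = 19.61°  ✓
  (1,5): δ = 48.68°  ✓
  (1,6): δ = 102.77°  ·
  (2,3): δ = 127.92°  ·
  (2,4): δ = 70.36°  ·
  (2,5): δ = 2.07°  ✓
  (2,6): δ = 52.02°  ✓
  (3,4): δ = 122.44°  ·
  (3,5): δ = 54.14°  ·
  (3,6): δ = 0.06°  ✓
  (4,5): δ = 111.70°  ·
  (4,6): δ = 57.62°  ·
  (5,6): δ = 125.92°  ·
antipodal pairs: 7

count = 7; pairs: (0,3), (0,4), (1,4), (1,5), (2,5), (2,6), (3,6)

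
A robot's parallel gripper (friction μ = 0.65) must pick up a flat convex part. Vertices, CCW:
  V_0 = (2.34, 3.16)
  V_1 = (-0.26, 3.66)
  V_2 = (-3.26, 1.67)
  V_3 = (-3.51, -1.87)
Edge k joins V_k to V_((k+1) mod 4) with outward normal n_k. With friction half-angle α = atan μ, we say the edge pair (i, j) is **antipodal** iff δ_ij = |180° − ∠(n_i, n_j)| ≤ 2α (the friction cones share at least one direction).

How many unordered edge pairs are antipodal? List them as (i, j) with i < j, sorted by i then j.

α = atan 0.65 = 33.02°;  2α = 66.05°
n_0 = (+0.1888, +0.9820)
n_1 = (-0.5528, +0.8333)
n_2 = (-0.9975, +0.0704)
n_3 = (+0.6520, -0.7582)
  (0,1): δ = 135.56°  ·
  (0,2): δ = 83.15°  ·
  (0,3): δ = 51.58°  ✓
  (1,2): δ = 127.60°  ·
  (1,3): δ = 7.13°  ✓
  (2,3): δ = 45.27°  ✓
antipodal pairs: 3

count = 3; pairs: (0,3), (1,3), (2,3)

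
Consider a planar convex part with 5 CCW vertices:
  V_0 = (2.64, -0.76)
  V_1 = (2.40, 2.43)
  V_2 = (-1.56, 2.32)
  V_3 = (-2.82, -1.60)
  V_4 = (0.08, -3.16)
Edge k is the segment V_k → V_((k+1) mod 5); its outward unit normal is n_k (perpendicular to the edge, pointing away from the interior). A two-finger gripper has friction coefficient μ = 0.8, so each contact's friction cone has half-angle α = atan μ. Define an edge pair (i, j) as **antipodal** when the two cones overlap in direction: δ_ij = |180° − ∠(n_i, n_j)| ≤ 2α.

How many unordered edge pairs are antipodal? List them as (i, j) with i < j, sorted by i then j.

count = 5; pairs: (0,2), (0,3), (1,3), (1,4), (2,4)

α = atan 0.8 = 38.66°;  2α = 77.32°
n_0 = (+0.9972, +0.0750)
n_1 = (-0.0278, +0.9996)
n_2 = (-0.9520, +0.3060)
n_3 = (-0.4737, -0.8807)
n_4 = (+0.6839, -0.7295)
  (0,1): δ = 92.71°  ·
  (0,2): δ = 22.12°  ✓
  (0,3): δ = 57.42°  ✓
  (0,4): δ = 128.85°  ·
  (1,2): δ = 109.41°  ·
  (1,3): δ = 29.87°  ✓
  (1,4): δ = 41.56°  ✓
  (2,3): δ = 100.46°  ·
  (2,4): δ = 29.03°  ✓
  (3,4): δ = 108.57°  ·
antipodal pairs: 5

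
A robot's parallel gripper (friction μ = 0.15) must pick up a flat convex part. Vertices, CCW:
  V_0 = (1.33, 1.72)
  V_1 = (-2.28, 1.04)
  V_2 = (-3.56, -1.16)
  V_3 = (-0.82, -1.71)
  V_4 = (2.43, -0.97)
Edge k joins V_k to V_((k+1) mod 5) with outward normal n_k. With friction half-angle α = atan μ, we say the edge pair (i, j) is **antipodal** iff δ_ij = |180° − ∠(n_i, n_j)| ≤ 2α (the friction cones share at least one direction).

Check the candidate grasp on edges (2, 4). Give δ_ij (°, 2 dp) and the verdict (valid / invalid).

δ = 56.41°, invalid

α = atan 0.15 = 8.53°;  2α = 17.06°
edge 2: e_2 = (+2.74, -0.55);  n_2 = (-0.1968, -0.9804)
edge 4: e_4 = (-1.10, +2.69);  n_4 = (+0.9256, +0.3785)
∠(n_2, n_4) = 123.59°
δ = |180° − 123.59°| = 56.41°
56.41° > 2α = 17.06°  →  invalid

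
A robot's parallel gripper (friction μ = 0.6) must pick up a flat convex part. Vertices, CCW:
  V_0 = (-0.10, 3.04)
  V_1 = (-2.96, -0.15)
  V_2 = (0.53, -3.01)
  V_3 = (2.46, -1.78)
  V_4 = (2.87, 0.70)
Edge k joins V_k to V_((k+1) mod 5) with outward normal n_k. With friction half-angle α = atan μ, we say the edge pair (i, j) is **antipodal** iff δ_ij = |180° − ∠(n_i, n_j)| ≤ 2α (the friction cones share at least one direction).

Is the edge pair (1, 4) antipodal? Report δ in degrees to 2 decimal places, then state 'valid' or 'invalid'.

α = atan 0.6 = 30.96°;  2α = 61.93°
edge 1: e_1 = (+3.49, -2.86);  n_1 = (-0.6338, -0.7735)
edge 4: e_4 = (-2.97, +2.34);  n_4 = (+0.6189, +0.7855)
∠(n_1, n_4) = 178.90°
δ = |180° − 178.90°| = 1.10°
1.10° ≤ 2α = 61.93°  →  valid

δ = 1.10°, valid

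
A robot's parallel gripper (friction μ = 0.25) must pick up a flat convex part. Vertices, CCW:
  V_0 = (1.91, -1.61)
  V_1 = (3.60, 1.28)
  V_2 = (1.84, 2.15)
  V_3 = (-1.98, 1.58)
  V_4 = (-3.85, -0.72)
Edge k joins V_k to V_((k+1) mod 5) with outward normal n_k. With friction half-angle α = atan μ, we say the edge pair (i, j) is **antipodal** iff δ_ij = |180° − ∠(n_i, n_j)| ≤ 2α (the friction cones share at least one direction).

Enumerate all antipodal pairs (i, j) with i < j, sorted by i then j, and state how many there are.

count = 3; pairs: (0,3), (1,4), (2,4)

α = atan 0.25 = 14.04°;  2α = 28.07°
n_0 = (+0.8632, -0.5048)
n_1 = (+0.4431, +0.8965)
n_2 = (-0.1476, +0.9891)
n_3 = (-0.7759, +0.6308)
n_4 = (-0.1527, -0.9883)
  (0,1): δ = 85.99°  ·
  (0,2): δ = 51.20°  ·
  (0,3): δ = 8.79°  ✓
  (0,4): δ = 111.53°  ·
  (1,2): δ = 145.21°  ·
  (1,3): δ = 102.81°  ·
  (1,4): δ = 17.52°  ✓
  (2,3): δ = 137.60°  ·
  (2,4): δ = 17.27°  ✓
  (3,4): δ = 59.67°  ·
antipodal pairs: 3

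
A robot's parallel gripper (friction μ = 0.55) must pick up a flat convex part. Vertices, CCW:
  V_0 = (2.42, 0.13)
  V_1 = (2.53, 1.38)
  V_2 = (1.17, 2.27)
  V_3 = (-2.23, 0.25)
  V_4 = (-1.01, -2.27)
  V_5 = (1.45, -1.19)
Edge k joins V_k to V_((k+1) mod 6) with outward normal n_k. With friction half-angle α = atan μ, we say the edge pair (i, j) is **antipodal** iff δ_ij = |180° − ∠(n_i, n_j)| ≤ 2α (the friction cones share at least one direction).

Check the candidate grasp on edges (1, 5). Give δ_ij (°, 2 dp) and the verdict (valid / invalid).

δ = 86.89°, invalid

α = atan 0.55 = 28.81°;  2α = 57.62°
edge 1: e_1 = (-1.36, +0.89);  n_1 = (+0.5476, +0.8368)
edge 5: e_5 = (+0.97, +1.32);  n_5 = (+0.8058, -0.5922)
∠(n_1, n_5) = 93.11°
δ = |180° − 93.11°| = 86.89°
86.89° > 2α = 57.62°  →  invalid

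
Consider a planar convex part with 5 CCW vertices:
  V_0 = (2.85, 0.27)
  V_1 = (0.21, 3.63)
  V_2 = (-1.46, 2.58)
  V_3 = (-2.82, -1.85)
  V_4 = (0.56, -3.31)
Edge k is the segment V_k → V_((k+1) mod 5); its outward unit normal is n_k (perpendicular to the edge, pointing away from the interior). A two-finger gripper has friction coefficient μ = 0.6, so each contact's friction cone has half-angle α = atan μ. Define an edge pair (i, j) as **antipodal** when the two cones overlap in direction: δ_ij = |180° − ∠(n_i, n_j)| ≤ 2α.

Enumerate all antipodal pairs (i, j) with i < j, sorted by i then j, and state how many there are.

α = atan 0.6 = 30.96°;  2α = 61.93°
n_0 = (+0.7863, +0.6178)
n_1 = (-0.5323, +0.8466)
n_2 = (-0.9560, +0.2935)
n_3 = (-0.3965, -0.9180)
n_4 = (+0.8424, -0.5389)
  (0,1): δ = 96.00°  ·
  (0,2): δ = 55.22°  ✓
  (0,3): δ = 28.48°  ✓
  (0,4): δ = 109.24°  ·
  (1,2): δ = 139.23°  ·
  (1,3): δ = 55.52°  ✓
  (1,4): δ = 25.24°  ✓
  (2,3): δ = 96.30°  ·
  (2,4): δ = 15.54°  ✓
  (3,4): δ = 99.24°  ·
antipodal pairs: 5

count = 5; pairs: (0,2), (0,3), (1,3), (1,4), (2,4)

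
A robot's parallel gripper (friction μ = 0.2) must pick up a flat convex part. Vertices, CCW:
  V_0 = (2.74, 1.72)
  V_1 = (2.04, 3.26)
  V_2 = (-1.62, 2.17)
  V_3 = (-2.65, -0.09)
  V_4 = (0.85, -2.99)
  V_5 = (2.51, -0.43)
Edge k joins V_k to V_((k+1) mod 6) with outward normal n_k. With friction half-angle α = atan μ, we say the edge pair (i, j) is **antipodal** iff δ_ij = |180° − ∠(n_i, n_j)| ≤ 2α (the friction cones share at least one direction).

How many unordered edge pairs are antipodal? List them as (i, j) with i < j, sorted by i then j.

α = atan 0.2 = 11.31°;  2α = 22.62°
n_0 = (+0.9104, +0.4138)
n_1 = (-0.2854, +0.9584)
n_2 = (-0.9100, +0.4147)
n_3 = (-0.6380, -0.7700)
n_4 = (+0.8390, -0.5441)
n_5 = (+0.9943, -0.1064)
  (0,1): δ = 97.86°  ·
  (0,2): δ = 48.95°  ·
  (0,3): δ = 25.91°  ·
  (0,4): δ = 122.60°  ·
  (0,5): δ = 149.45°  ·
  (1,2): δ = 131.09°  ·
  (1,3): δ = 56.23°  ·
  (1,4): δ = 40.45°  ·
  (1,5): δ = 67.31°  ·
  (2,3): δ = 105.14°  ·
  (2,4): δ = 8.46°  ✓
  (2,5): δ = 18.40°  ✓
  (3,4): δ = 83.32°  ·
  (3,5): δ = 56.46°  ·
  (4,5): δ = 153.15°  ·
antipodal pairs: 2

count = 2; pairs: (2,4), (2,5)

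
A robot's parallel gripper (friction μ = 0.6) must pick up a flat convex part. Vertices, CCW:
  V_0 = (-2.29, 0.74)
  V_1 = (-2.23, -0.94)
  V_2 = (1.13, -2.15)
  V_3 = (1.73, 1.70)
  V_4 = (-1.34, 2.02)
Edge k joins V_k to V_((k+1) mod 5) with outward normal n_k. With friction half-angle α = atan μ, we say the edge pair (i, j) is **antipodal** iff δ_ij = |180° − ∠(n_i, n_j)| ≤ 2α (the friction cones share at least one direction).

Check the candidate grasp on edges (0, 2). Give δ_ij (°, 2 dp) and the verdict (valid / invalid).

δ = 10.90°, valid

α = atan 0.6 = 30.96°;  2α = 61.93°
edge 0: e_0 = (+0.06, -1.68);  n_0 = (-0.9994, -0.0357)
edge 2: e_2 = (+0.60, +3.85);  n_2 = (+0.9881, -0.1540)
∠(n_0, n_2) = 169.10°
δ = |180° − 169.10°| = 10.90°
10.90° ≤ 2α = 61.93°  →  valid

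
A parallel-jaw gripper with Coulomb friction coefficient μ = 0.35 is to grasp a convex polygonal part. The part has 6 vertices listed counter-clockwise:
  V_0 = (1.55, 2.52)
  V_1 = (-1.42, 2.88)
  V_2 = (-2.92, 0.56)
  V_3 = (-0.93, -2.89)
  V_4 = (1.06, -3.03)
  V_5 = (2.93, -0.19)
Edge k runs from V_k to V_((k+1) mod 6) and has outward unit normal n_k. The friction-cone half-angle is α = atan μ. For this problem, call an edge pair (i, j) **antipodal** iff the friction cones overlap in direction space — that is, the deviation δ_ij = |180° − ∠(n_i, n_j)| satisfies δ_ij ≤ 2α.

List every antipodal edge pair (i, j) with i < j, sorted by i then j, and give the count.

count = 3; pairs: (0,3), (1,4), (2,5)

α = atan 0.35 = 19.29°;  2α = 38.58°
n_0 = (+0.1203, +0.9927)
n_1 = (-0.8398, +0.5430)
n_2 = (-0.8662, -0.4996)
n_3 = (-0.0702, -0.9975)
n_4 = (+0.8352, -0.5499)
n_5 = (+0.8911, +0.4538)
  (0,1): δ = 115.97°  ·
  (0,2): δ = 53.11°  ·
  (0,3): δ = 2.89°  ✓
  (0,4): δ = 63.55°  ·
  (0,5): δ = 123.90°  ·
  (1,2): δ = 117.14°  ·
  (1,3): δ = 61.14°  ·
  (1,4): δ = 0.48°  ✓
  (1,5): δ = 59.87°  ·
  (2,3): δ = 124.00°  ·
  (2,4): δ = 63.34°  ·
  (2,5): δ = 2.99°  ✓
  (3,4): δ = 119.34°  ·
  (3,5): δ = 58.99°  ·
  (4,5): δ = 119.65°  ·
antipodal pairs: 3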